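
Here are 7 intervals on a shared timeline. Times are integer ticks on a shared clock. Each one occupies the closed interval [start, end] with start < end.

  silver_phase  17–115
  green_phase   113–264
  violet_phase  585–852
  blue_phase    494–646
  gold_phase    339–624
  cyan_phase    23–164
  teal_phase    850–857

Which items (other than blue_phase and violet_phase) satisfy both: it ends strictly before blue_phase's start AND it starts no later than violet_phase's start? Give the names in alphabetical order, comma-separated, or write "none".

Conditions: its end is strictly before blue_phase's start (X.end < 494) AND its start is no later than violet_phase's start (X.start <= 585).
cyan_phase: end 164 < 494? ✓; start 23 <= 585? ✓ → yes.
gold_phase: end 624 < 494? ✗; start 339 <= 585? ✓ → no.
green_phase: end 264 < 494? ✓; start 113 <= 585? ✓ → yes.
silver_phase: end 115 < 494? ✓; start 17 <= 585? ✓ → yes.
teal_phase: end 857 < 494? ✗; start 850 <= 585? ✗ → no.
Result: cyan_phase, green_phase, silver_phase.

cyan_phase, green_phase, silver_phase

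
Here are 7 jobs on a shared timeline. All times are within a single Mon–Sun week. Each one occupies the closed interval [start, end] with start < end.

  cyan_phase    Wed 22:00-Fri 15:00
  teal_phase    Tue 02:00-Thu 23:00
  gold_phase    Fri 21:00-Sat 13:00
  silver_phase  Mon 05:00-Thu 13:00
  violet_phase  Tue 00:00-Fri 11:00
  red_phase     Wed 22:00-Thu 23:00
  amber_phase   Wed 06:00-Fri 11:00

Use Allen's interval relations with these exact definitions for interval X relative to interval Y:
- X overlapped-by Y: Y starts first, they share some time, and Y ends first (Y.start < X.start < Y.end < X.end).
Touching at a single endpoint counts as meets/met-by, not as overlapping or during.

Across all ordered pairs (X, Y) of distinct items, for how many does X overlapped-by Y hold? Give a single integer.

9

Checking all 42 ordered pairs for relation 'overlapped-by'; matching pairs in alphabetical order:
(amber_phase, silver_phase): amber_phase overlapped-by silver_phase ✓
(amber_phase, teal_phase): amber_phase overlapped-by teal_phase ✓
(cyan_phase, amber_phase): cyan_phase overlapped-by amber_phase ✓
(cyan_phase, silver_phase): cyan_phase overlapped-by silver_phase ✓
(cyan_phase, teal_phase): cyan_phase overlapped-by teal_phase ✓
(cyan_phase, violet_phase): cyan_phase overlapped-by violet_phase ✓
(red_phase, silver_phase): red_phase overlapped-by silver_phase ✓
(teal_phase, silver_phase): teal_phase overlapped-by silver_phase ✓
(violet_phase, silver_phase): violet_phase overlapped-by silver_phase ✓
Count: 9.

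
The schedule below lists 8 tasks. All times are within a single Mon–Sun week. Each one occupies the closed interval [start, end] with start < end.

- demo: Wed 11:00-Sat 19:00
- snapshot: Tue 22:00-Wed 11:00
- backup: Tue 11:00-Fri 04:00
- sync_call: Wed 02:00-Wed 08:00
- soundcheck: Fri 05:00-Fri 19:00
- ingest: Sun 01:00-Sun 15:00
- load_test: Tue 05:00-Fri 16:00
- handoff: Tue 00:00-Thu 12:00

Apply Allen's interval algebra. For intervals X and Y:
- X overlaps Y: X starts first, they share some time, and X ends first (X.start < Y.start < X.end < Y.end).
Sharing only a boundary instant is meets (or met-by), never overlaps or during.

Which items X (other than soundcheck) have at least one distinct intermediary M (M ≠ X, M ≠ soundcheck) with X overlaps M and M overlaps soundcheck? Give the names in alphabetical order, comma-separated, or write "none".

handoff

Target soundcheck = [Fri 05:00, Fri 19:00].
Intermediaries M with M overlaps soundcheck: load_test.
Via load_test — items with X overlaps load_test: handoff.
Union: handoff.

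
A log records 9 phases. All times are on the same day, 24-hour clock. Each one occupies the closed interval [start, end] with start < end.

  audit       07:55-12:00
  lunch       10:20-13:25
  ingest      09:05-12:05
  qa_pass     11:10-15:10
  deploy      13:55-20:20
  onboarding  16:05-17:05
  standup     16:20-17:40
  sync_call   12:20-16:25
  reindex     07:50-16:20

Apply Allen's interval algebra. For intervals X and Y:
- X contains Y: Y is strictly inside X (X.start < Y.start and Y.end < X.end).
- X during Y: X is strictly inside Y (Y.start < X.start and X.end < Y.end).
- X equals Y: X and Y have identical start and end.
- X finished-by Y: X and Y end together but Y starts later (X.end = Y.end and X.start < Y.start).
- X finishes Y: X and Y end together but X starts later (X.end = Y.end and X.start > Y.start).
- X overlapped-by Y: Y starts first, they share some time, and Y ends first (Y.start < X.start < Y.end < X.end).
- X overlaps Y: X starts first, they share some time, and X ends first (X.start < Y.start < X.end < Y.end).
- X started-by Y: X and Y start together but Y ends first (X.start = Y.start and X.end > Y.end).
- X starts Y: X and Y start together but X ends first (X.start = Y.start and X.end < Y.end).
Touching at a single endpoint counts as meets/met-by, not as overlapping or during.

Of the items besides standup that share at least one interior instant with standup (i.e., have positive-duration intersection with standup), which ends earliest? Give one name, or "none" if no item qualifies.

sync_call

Target standup = [16:20, 17:40].
audit [07:55, 12:00] → before → excluded.
deploy [13:55, 20:20] → contains → candidate.
ingest [09:05, 12:05] → before → excluded.
lunch [10:20, 13:25] → before → excluded.
onboarding [16:05, 17:05] → overlaps → candidate.
qa_pass [11:10, 15:10] → before → excluded.
reindex [07:50, 16:20] → meets → excluded.
sync_call [12:20, 16:25] → overlaps → candidate.
Among candidates, earliest end is 16:25 → sync_call.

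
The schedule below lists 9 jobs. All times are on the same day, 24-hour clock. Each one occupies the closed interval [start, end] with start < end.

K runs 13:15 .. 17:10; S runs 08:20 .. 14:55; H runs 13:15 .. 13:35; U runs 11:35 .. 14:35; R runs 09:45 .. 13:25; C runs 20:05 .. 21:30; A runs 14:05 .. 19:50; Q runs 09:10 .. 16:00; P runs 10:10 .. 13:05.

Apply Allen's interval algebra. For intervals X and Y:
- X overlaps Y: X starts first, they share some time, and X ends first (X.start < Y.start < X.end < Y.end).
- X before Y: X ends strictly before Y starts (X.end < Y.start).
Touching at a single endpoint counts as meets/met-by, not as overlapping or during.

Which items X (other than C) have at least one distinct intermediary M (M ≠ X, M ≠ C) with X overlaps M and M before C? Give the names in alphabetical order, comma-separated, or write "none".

Target C = [20:05, 21:30].
Intermediaries M with M before C: A, H, K, P, Q, R, S, U.
Via A — items with X overlaps A: K, Q, S, U.
Via H — items with X overlaps H: R.
Via K — items with X overlaps K: Q, R, S, U.
Via P — items with X overlaps P: none.
Via Q — items with X overlaps Q: S.
Via R — items with X overlaps R: none.
Via S — items with X overlaps S: none.
Via U — items with X overlaps U: P, R.
Union: K, P, Q, R, S, U.

K, P, Q, R, S, U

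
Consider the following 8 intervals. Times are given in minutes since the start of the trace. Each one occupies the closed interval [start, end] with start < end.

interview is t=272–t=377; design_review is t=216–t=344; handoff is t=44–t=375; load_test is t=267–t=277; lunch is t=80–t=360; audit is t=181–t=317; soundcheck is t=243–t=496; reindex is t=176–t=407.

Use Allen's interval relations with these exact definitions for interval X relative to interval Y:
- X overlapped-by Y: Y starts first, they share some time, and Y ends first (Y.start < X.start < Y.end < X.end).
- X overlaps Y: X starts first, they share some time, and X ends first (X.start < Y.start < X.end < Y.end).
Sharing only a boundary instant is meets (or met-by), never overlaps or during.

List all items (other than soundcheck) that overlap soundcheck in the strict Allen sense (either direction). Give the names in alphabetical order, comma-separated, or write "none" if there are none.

audit, design_review, handoff, lunch, reindex

Target soundcheck = [t=243, t=496].
audit [t=181, t=317] → overlaps → yes.
design_review [t=216, t=344] → overlaps → yes.
handoff [t=44, t=375] → overlaps → yes.
interview [t=272, t=377] → during → no.
load_test [t=267, t=277] → during → no.
lunch [t=80, t=360] → overlaps → yes.
reindex [t=176, t=407] → overlaps → yes.
Result: audit, design_review, handoff, lunch, reindex.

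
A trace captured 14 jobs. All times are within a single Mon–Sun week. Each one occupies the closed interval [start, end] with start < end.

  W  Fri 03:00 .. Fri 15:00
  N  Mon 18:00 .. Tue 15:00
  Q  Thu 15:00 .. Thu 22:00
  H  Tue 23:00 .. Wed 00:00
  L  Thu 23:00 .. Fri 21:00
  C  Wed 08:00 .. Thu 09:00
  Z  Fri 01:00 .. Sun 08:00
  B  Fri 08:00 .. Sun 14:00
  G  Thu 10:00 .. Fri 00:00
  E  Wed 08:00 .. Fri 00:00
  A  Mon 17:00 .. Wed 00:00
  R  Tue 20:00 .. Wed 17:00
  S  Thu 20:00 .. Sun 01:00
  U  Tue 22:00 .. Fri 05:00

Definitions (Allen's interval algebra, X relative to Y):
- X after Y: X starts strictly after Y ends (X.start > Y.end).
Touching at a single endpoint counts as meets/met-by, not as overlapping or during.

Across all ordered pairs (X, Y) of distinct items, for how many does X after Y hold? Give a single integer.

Checking all 182 ordered pairs for relation 'after'; matching pairs in alphabetical order:
(B, A): B after A ✓
(B, C): B after C ✓
(B, E): B after E ✓
(B, G): B after G ✓
(B, H): B after H ✓
(B, N): B after N ✓
(B, Q): B after Q ✓
(B, R): B after R ✓
(B, U): B after U ✓
(C, A): C after A ✓
(C, H): C after H ✓
(C, N): C after N ✓
(E, A): E after A ✓
(E, H): E after H ✓
(E, N): E after N ✓
(G, A): G after A ✓
(G, C): G after C ✓
(G, H): G after H ✓
(G, N): G after N ✓
(G, R): G after R ✓
(H, N): H after N ✓
(L, A): L after A ✓
(L, C): L after C ✓
(L, H): L after H ✓
... plus 31 further pairs not listed.
Count: 55.

55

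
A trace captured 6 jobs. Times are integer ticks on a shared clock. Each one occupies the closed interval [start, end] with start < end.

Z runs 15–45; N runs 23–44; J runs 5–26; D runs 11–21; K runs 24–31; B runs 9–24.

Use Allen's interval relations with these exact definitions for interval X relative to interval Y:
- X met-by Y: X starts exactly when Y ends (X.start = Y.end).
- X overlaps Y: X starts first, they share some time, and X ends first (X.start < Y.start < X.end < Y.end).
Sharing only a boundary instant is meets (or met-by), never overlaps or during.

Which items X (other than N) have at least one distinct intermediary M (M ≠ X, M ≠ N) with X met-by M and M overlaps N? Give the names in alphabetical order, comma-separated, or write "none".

Target N = [23, 44].
Intermediaries M with M overlaps N: B, J.
Via B — items with X met-by B: K.
Via J — items with X met-by J: none.
Union: K.

K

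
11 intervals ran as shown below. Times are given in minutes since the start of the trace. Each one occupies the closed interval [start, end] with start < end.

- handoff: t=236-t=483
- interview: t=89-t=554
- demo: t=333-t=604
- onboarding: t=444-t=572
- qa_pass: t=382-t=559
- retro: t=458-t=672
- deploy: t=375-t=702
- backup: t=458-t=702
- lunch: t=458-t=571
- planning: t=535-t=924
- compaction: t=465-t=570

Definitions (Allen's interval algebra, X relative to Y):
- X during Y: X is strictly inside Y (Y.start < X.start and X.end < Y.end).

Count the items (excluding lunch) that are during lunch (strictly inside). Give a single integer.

Target lunch = [t=458, t=571].
backup [t=458, t=702] → started-by → no.
compaction [t=465, t=570] → during → counts.
demo [t=333, t=604] → contains → no.
deploy [t=375, t=702] → contains → no.
handoff [t=236, t=483] → overlaps → no.
interview [t=89, t=554] → overlaps → no.
onboarding [t=444, t=572] → contains → no.
planning [t=535, t=924] → overlapped-by → no.
qa_pass [t=382, t=559] → overlaps → no.
retro [t=458, t=672] → started-by → no.
Total: 1.

1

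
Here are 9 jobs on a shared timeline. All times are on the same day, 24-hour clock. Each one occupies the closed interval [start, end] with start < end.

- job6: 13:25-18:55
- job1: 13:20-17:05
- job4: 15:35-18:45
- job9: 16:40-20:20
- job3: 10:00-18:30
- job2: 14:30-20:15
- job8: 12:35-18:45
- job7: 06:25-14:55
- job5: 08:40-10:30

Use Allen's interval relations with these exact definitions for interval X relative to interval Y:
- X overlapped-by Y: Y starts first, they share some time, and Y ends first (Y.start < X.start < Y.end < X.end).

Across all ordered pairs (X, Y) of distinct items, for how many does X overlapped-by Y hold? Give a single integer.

Checking all 72 ordered pairs for relation 'overlapped-by'; matching pairs in alphabetical order:
(job1, job7): job1 overlapped-by job7 ✓
(job2, job1): job2 overlapped-by job1 ✓
(job2, job3): job2 overlapped-by job3 ✓
(job2, job6): job2 overlapped-by job6 ✓
(job2, job7): job2 overlapped-by job7 ✓
(job2, job8): job2 overlapped-by job8 ✓
(job3, job5): job3 overlapped-by job5 ✓
(job3, job7): job3 overlapped-by job7 ✓
(job4, job1): job4 overlapped-by job1 ✓
(job4, job3): job4 overlapped-by job3 ✓
(job6, job1): job6 overlapped-by job1 ✓
(job6, job3): job6 overlapped-by job3 ✓
(job6, job7): job6 overlapped-by job7 ✓
(job6, job8): job6 overlapped-by job8 ✓
(job8, job3): job8 overlapped-by job3 ✓
(job8, job7): job8 overlapped-by job7 ✓
(job9, job1): job9 overlapped-by job1 ✓
(job9, job2): job9 overlapped-by job2 ✓
(job9, job3): job9 overlapped-by job3 ✓
(job9, job4): job9 overlapped-by job4 ✓
(job9, job6): job9 overlapped-by job6 ✓
(job9, job8): job9 overlapped-by job8 ✓
Count: 22.

22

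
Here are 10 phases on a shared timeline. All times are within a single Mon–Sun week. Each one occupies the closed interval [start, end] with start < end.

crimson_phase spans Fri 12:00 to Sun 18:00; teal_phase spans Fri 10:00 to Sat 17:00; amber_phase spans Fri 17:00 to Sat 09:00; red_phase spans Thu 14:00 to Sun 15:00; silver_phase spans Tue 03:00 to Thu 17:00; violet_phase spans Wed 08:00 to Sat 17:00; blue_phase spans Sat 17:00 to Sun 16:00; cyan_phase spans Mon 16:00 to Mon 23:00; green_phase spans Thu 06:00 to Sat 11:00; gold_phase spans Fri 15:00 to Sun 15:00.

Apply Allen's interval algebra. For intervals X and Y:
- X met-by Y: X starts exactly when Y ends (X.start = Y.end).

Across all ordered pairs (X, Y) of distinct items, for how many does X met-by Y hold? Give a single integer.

2

Checking all 90 ordered pairs for relation 'met-by'; matching pairs in alphabetical order:
(blue_phase, teal_phase): blue_phase met-by teal_phase ✓
(blue_phase, violet_phase): blue_phase met-by violet_phase ✓
Count: 2.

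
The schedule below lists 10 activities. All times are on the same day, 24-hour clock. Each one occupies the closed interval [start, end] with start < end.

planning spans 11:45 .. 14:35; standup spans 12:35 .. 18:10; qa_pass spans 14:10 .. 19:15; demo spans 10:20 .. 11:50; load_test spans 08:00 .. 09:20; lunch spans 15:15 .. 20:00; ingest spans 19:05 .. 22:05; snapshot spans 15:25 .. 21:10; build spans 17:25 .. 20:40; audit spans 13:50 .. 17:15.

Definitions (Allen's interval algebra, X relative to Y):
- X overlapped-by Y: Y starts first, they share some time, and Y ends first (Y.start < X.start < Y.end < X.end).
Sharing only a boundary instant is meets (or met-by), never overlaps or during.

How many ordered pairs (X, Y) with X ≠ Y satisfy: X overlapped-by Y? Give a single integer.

Checking all 90 ordered pairs for relation 'overlapped-by'; matching pairs in alphabetical order:
(audit, planning): audit overlapped-by planning ✓
(build, lunch): build overlapped-by lunch ✓
(build, qa_pass): build overlapped-by qa_pass ✓
(build, standup): build overlapped-by standup ✓
(ingest, build): ingest overlapped-by build ✓
(ingest, lunch): ingest overlapped-by lunch ✓
(ingest, qa_pass): ingest overlapped-by qa_pass ✓
(ingest, snapshot): ingest overlapped-by snapshot ✓
(lunch, audit): lunch overlapped-by audit ✓
(lunch, qa_pass): lunch overlapped-by qa_pass ✓
(lunch, standup): lunch overlapped-by standup ✓
(planning, demo): planning overlapped-by demo ✓
(qa_pass, audit): qa_pass overlapped-by audit ✓
(qa_pass, planning): qa_pass overlapped-by planning ✓
(qa_pass, standup): qa_pass overlapped-by standup ✓
(snapshot, audit): snapshot overlapped-by audit ✓
(snapshot, lunch): snapshot overlapped-by lunch ✓
(snapshot, qa_pass): snapshot overlapped-by qa_pass ✓
(snapshot, standup): snapshot overlapped-by standup ✓
(standup, planning): standup overlapped-by planning ✓
Count: 20.

20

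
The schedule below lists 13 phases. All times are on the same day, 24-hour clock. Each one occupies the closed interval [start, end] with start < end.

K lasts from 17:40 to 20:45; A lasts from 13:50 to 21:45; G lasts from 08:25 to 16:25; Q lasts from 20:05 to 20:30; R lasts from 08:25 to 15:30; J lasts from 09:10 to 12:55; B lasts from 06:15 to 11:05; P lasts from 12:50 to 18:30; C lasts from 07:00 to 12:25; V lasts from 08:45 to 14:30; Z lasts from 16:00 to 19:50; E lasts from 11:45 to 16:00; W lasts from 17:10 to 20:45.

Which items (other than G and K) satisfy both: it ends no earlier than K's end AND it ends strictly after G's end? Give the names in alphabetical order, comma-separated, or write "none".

A, W

Conditions: its end is no earlier than K's end (X.end >= 20:45) AND its end is strictly after G's end (X.end > 16:25).
A: end 21:45 >= 20:45? ✓; end 21:45 > 16:25? ✓ → yes.
B: end 11:05 >= 20:45? ✗; end 11:05 > 16:25? ✗ → no.
C: end 12:25 >= 20:45? ✗; end 12:25 > 16:25? ✗ → no.
E: end 16:00 >= 20:45? ✗; end 16:00 > 16:25? ✗ → no.
J: end 12:55 >= 20:45? ✗; end 12:55 > 16:25? ✗ → no.
P: end 18:30 >= 20:45? ✗; end 18:30 > 16:25? ✓ → no.
Q: end 20:30 >= 20:45? ✗; end 20:30 > 16:25? ✓ → no.
R: end 15:30 >= 20:45? ✗; end 15:30 > 16:25? ✗ → no.
V: end 14:30 >= 20:45? ✗; end 14:30 > 16:25? ✗ → no.
W: end 20:45 >= 20:45? ✓; end 20:45 > 16:25? ✓ → yes.
Z: end 19:50 >= 20:45? ✗; end 19:50 > 16:25? ✓ → no.
Result: A, W.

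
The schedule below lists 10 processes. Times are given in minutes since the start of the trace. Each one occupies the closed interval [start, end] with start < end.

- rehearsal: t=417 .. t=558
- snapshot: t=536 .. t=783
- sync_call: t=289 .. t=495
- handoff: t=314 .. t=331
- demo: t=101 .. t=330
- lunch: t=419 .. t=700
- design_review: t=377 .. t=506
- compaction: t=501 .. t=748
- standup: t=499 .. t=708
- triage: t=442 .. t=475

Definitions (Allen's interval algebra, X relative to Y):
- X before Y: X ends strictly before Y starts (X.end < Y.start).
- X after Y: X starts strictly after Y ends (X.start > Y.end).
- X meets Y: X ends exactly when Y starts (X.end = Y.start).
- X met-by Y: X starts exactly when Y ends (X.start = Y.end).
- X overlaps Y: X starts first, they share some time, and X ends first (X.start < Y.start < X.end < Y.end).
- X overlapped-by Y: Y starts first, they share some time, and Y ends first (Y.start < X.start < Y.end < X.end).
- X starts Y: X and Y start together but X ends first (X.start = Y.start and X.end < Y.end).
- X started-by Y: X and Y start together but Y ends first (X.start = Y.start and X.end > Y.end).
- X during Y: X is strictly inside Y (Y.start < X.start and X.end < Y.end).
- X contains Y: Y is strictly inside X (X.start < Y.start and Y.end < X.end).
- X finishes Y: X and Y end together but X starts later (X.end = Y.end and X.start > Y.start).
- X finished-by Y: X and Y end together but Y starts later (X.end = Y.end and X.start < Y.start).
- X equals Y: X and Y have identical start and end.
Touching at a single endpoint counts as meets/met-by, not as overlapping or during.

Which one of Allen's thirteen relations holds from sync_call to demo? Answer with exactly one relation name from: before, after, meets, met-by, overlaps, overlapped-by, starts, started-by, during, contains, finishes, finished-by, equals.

overlapped-by

sync_call = [t=289, t=495]; demo = [t=101, t=330].
Compare endpoints: sync_call.start > demo.start, sync_call.start < demo.end, sync_call.end > demo.start, sync_call.end > demo.end.
That pattern is 'overlapped-by'.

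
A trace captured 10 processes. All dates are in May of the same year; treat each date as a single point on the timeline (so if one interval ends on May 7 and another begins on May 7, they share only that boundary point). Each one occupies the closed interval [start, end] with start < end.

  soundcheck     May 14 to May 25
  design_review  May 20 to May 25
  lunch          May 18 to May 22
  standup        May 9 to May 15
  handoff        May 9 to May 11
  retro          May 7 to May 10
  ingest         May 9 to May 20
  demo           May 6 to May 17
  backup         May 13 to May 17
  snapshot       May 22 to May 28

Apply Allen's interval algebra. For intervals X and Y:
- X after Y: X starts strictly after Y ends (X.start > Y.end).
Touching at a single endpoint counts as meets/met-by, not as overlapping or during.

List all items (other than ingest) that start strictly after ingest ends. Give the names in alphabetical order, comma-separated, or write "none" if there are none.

snapshot

Target ingest = [May 9, May 20].
backup [May 13, May 17] → during → no.
demo [May 6, May 17] → overlaps → no.
design_review [May 20, May 25] → met-by → no.
handoff [May 9, May 11] → starts → no.
lunch [May 18, May 22] → overlapped-by → no.
retro [May 7, May 10] → overlaps → no.
snapshot [May 22, May 28] → after → yes.
soundcheck [May 14, May 25] → overlapped-by → no.
standup [May 9, May 15] → starts → no.
Result: snapshot.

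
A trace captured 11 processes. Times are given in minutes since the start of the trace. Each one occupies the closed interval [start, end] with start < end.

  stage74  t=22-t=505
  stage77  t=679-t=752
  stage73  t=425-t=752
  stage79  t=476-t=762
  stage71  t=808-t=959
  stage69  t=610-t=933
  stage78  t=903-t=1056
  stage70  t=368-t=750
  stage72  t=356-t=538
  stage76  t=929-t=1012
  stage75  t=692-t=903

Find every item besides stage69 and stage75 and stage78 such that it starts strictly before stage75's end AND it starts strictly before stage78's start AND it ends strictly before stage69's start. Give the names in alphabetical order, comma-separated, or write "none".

stage72, stage74

Conditions: its start is strictly before stage75's end (X.start < t=903) AND its start is strictly before stage78's start (X.start < t=903) AND its end is strictly before stage69's start (X.end < t=610).
stage70: start t=368 < t=903? ✓; start t=368 < t=903? ✓; end t=750 < t=610? ✗ → no.
stage71: start t=808 < t=903? ✓; start t=808 < t=903? ✓; end t=959 < t=610? ✗ → no.
stage72: start t=356 < t=903? ✓; start t=356 < t=903? ✓; end t=538 < t=610? ✓ → yes.
stage73: start t=425 < t=903? ✓; start t=425 < t=903? ✓; end t=752 < t=610? ✗ → no.
stage74: start t=22 < t=903? ✓; start t=22 < t=903? ✓; end t=505 < t=610? ✓ → yes.
stage76: start t=929 < t=903? ✗; start t=929 < t=903? ✗; end t=1012 < t=610? ✗ → no.
stage77: start t=679 < t=903? ✓; start t=679 < t=903? ✓; end t=752 < t=610? ✗ → no.
stage79: start t=476 < t=903? ✓; start t=476 < t=903? ✓; end t=762 < t=610? ✗ → no.
Result: stage72, stage74.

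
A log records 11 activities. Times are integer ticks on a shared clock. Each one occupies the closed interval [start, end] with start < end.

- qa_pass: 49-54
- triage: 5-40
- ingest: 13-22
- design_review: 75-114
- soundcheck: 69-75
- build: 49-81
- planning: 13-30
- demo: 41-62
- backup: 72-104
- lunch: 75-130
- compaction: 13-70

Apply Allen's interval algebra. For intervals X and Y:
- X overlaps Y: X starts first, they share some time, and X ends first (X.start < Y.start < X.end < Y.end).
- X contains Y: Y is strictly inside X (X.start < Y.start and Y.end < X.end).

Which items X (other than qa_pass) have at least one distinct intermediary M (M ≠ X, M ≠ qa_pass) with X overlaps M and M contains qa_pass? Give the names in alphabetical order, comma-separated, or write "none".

Target qa_pass = [49, 54].
Intermediaries M with M contains qa_pass: compaction, demo.
Via compaction — items with X overlaps compaction: triage.
Via demo — items with X overlaps demo: none.
Union: triage.

triage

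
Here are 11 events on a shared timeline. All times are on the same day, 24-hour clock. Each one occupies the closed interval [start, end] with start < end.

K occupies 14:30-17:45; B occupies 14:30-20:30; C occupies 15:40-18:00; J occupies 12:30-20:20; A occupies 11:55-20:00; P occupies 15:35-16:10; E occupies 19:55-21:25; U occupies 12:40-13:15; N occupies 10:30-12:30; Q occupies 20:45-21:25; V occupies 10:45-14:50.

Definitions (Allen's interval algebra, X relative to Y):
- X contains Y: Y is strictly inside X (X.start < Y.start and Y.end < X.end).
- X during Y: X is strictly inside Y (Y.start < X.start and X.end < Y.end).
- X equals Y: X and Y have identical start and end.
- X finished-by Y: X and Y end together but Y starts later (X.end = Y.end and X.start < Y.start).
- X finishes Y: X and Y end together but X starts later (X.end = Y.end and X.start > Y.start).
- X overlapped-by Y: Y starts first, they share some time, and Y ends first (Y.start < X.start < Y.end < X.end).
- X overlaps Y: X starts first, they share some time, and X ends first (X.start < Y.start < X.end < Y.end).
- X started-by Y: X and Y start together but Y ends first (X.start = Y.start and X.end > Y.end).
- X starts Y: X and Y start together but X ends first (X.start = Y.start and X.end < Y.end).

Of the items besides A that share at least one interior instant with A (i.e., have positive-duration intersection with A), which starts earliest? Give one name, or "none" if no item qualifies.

Target A = [11:55, 20:00].
B [14:30, 20:30] → overlapped-by → candidate.
C [15:40, 18:00] → during → candidate.
E [19:55, 21:25] → overlapped-by → candidate.
J [12:30, 20:20] → overlapped-by → candidate.
K [14:30, 17:45] → during → candidate.
N [10:30, 12:30] → overlaps → candidate.
P [15:35, 16:10] → during → candidate.
Q [20:45, 21:25] → after → excluded.
U [12:40, 13:15] → during → candidate.
V [10:45, 14:50] → overlaps → candidate.
Among candidates, earliest start is 10:30 → N.

N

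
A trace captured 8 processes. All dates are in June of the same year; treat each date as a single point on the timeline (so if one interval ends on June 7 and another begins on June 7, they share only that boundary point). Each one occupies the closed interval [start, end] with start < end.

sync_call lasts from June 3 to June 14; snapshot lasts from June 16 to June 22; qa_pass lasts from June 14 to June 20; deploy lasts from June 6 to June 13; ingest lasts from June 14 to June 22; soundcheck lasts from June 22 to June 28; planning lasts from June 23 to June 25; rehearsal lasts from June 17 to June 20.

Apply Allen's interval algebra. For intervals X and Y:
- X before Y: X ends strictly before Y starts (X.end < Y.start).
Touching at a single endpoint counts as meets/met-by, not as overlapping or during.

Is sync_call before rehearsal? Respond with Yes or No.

sync_call = [June 3, June 14], rehearsal = [June 17, June 20].
Actual relation of sync_call to rehearsal: before.
Asked whether 'before' holds → Yes.

Yes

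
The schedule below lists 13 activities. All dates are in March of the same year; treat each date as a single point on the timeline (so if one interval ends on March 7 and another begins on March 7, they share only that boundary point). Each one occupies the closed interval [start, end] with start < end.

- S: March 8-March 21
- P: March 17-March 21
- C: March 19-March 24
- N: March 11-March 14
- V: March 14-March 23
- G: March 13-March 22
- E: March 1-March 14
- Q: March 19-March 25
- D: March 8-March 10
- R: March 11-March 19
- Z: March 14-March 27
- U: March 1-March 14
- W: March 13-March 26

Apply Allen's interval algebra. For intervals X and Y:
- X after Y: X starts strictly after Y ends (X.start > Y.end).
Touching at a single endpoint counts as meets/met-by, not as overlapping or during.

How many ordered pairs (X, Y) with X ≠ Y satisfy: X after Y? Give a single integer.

18

Checking all 156 ordered pairs for relation 'after'; matching pairs in alphabetical order:
(C, D): C after D ✓
(C, E): C after E ✓
(C, N): C after N ✓
(C, U): C after U ✓
(G, D): G after D ✓
(N, D): N after D ✓
(P, D): P after D ✓
(P, E): P after E ✓
(P, N): P after N ✓
(P, U): P after U ✓
(Q, D): Q after D ✓
(Q, E): Q after E ✓
(Q, N): Q after N ✓
(Q, U): Q after U ✓
(R, D): R after D ✓
(V, D): V after D ✓
(W, D): W after D ✓
(Z, D): Z after D ✓
Count: 18.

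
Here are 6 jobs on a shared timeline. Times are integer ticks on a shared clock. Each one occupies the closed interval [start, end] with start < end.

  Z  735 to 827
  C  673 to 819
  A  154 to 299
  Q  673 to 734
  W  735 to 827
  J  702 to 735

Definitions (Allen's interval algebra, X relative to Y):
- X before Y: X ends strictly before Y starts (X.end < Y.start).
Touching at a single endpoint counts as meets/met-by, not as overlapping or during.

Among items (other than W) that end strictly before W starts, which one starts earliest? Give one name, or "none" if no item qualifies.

A

Target W = [735, 827].
A [154, 299] → before → candidate.
C [673, 819] → overlaps → excluded.
J [702, 735] → meets → excluded.
Q [673, 734] → before → candidate.
Z [735, 827] → equals → excluded.
Among candidates, earliest start is 154 → A.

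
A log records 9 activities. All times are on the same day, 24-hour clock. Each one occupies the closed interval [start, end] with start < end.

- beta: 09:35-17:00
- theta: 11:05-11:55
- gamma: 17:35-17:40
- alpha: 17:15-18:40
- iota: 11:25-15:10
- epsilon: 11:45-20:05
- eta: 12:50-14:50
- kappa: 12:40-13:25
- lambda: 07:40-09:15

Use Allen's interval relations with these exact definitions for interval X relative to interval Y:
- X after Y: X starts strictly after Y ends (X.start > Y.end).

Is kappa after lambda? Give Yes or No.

Yes

kappa = [12:40, 13:25], lambda = [07:40, 09:15].
Actual relation of kappa to lambda: after.
Asked whether 'after' holds → Yes.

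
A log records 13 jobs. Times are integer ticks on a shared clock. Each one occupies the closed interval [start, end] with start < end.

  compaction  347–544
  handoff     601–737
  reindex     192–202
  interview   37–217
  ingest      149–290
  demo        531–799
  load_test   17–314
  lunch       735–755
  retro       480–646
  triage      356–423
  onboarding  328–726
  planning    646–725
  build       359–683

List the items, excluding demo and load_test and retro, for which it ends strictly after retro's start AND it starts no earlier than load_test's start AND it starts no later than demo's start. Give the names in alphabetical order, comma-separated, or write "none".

build, compaction, onboarding

Conditions: its end is strictly after retro's start (X.end > 480) AND its start is no earlier than load_test's start (X.start >= 17) AND its start is no later than demo's start (X.start <= 531).
build: end 683 > 480? ✓; start 359 >= 17? ✓; start 359 <= 531? ✓ → yes.
compaction: end 544 > 480? ✓; start 347 >= 17? ✓; start 347 <= 531? ✓ → yes.
handoff: end 737 > 480? ✓; start 601 >= 17? ✓; start 601 <= 531? ✗ → no.
ingest: end 290 > 480? ✗; start 149 >= 17? ✓; start 149 <= 531? ✓ → no.
interview: end 217 > 480? ✗; start 37 >= 17? ✓; start 37 <= 531? ✓ → no.
lunch: end 755 > 480? ✓; start 735 >= 17? ✓; start 735 <= 531? ✗ → no.
onboarding: end 726 > 480? ✓; start 328 >= 17? ✓; start 328 <= 531? ✓ → yes.
planning: end 725 > 480? ✓; start 646 >= 17? ✓; start 646 <= 531? ✗ → no.
reindex: end 202 > 480? ✗; start 192 >= 17? ✓; start 192 <= 531? ✓ → no.
triage: end 423 > 480? ✗; start 356 >= 17? ✓; start 356 <= 531? ✓ → no.
Result: build, compaction, onboarding.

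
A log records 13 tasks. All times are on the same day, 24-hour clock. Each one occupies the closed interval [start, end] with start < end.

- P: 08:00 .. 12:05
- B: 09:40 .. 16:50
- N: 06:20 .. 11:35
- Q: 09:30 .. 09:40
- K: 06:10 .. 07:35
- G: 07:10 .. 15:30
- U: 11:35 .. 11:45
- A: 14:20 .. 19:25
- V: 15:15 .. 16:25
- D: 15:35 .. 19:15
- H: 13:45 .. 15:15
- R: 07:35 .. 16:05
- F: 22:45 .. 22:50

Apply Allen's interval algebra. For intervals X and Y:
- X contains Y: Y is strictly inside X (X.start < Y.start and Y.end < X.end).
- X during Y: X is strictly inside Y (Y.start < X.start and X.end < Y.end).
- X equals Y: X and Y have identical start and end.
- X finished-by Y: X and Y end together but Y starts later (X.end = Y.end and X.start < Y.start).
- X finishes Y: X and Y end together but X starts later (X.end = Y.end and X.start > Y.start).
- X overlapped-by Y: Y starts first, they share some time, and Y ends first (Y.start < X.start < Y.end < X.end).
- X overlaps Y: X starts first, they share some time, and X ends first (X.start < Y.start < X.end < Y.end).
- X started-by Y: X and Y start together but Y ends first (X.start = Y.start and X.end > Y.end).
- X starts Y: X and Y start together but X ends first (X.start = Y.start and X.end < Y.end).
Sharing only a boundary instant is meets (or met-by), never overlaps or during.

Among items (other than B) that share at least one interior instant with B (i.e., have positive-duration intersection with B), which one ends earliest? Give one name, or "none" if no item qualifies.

N

Target B = [09:40, 16:50].
A [14:20, 19:25] → overlapped-by → candidate.
D [15:35, 19:15] → overlapped-by → candidate.
F [22:45, 22:50] → after → excluded.
G [07:10, 15:30] → overlaps → candidate.
H [13:45, 15:15] → during → candidate.
K [06:10, 07:35] → before → excluded.
N [06:20, 11:35] → overlaps → candidate.
P [08:00, 12:05] → overlaps → candidate.
Q [09:30, 09:40] → meets → excluded.
R [07:35, 16:05] → overlaps → candidate.
U [11:35, 11:45] → during → candidate.
V [15:15, 16:25] → during → candidate.
Among candidates, earliest end is 11:35 → N.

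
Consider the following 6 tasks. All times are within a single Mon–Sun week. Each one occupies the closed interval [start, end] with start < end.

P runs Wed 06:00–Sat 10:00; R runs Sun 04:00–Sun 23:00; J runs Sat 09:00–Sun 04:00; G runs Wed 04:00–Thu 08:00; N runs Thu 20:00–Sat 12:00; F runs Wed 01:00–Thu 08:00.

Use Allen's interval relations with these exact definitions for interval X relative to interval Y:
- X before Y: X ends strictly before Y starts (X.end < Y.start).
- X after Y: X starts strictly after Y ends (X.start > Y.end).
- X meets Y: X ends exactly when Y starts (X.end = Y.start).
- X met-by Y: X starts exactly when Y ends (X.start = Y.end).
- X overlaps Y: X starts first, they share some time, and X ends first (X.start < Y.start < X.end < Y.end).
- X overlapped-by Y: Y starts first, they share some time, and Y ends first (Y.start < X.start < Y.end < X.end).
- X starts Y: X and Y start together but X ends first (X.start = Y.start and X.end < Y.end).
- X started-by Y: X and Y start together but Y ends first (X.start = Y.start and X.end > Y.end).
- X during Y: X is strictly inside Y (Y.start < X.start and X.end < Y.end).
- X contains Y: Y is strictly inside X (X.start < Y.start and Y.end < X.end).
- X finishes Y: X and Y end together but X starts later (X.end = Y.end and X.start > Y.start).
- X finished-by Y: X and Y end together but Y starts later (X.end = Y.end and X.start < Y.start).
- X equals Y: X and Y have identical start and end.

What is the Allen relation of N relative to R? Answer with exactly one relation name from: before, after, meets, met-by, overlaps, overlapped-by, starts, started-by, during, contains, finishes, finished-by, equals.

N = [Thu 20:00, Sat 12:00]; R = [Sun 04:00, Sun 23:00].
Compare endpoints: N.start < R.start, N.start < R.end, N.end < R.start, N.end < R.end.
That pattern is 'before'.

before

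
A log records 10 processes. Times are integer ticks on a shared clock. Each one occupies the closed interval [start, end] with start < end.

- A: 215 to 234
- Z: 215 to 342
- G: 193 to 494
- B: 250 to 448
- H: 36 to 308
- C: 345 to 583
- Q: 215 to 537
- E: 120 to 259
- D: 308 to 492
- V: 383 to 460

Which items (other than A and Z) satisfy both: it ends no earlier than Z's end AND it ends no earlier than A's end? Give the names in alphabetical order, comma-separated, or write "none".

B, C, D, G, Q, V

Conditions: its end is no earlier than Z's end (X.end >= 342) AND its end is no earlier than A's end (X.end >= 234).
B: end 448 >= 342? ✓; end 448 >= 234? ✓ → yes.
C: end 583 >= 342? ✓; end 583 >= 234? ✓ → yes.
D: end 492 >= 342? ✓; end 492 >= 234? ✓ → yes.
E: end 259 >= 342? ✗; end 259 >= 234? ✓ → no.
G: end 494 >= 342? ✓; end 494 >= 234? ✓ → yes.
H: end 308 >= 342? ✗; end 308 >= 234? ✓ → no.
Q: end 537 >= 342? ✓; end 537 >= 234? ✓ → yes.
V: end 460 >= 342? ✓; end 460 >= 234? ✓ → yes.
Result: B, C, D, G, Q, V.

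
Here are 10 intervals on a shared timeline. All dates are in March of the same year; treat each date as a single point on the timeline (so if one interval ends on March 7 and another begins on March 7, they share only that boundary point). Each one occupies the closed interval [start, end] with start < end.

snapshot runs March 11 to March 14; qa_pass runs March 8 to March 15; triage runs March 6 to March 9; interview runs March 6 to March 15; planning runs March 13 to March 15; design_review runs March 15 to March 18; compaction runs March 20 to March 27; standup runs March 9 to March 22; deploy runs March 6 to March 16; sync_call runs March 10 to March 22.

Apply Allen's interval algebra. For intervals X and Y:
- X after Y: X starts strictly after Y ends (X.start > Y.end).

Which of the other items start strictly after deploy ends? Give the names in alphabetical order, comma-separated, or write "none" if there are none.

Target deploy = [March 6, March 16].
compaction [March 20, March 27] → after → yes.
design_review [March 15, March 18] → overlapped-by → no.
interview [March 6, March 15] → starts → no.
planning [March 13, March 15] → during → no.
qa_pass [March 8, March 15] → during → no.
snapshot [March 11, March 14] → during → no.
standup [March 9, March 22] → overlapped-by → no.
sync_call [March 10, March 22] → overlapped-by → no.
triage [March 6, March 9] → starts → no.
Result: compaction.

compaction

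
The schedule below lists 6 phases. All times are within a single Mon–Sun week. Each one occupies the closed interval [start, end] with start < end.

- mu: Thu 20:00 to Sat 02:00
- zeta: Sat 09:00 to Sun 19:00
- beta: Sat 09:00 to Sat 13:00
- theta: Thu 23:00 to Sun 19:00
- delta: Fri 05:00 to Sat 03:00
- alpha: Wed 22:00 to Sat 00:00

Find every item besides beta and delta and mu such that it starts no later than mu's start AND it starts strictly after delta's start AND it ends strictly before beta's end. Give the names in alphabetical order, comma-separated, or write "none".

none

Conditions: its start is no later than mu's start (X.start <= Thu 20:00) AND its start is strictly after delta's start (X.start > Fri 05:00) AND its end is strictly before beta's end (X.end < Sat 13:00).
alpha: start Wed 22:00 <= Thu 20:00? ✓; start Wed 22:00 > Fri 05:00? ✗; end Sat 00:00 < Sat 13:00? ✓ → no.
theta: start Thu 23:00 <= Thu 20:00? ✗; start Thu 23:00 > Fri 05:00? ✗; end Sun 19:00 < Sat 13:00? ✗ → no.
zeta: start Sat 09:00 <= Thu 20:00? ✗; start Sat 09:00 > Fri 05:00? ✓; end Sun 19:00 < Sat 13:00? ✗ → no.
Result: none.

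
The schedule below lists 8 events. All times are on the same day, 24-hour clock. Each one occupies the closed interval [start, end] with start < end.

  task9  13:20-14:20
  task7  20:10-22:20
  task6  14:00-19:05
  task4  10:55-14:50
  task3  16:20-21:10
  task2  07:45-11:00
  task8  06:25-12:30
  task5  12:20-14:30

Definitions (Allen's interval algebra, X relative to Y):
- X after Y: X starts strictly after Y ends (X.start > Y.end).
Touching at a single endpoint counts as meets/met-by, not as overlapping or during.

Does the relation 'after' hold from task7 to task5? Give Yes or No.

task7 = [20:10, 22:20], task5 = [12:20, 14:30].
Actual relation of task7 to task5: after.
Asked whether 'after' holds → Yes.

Yes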